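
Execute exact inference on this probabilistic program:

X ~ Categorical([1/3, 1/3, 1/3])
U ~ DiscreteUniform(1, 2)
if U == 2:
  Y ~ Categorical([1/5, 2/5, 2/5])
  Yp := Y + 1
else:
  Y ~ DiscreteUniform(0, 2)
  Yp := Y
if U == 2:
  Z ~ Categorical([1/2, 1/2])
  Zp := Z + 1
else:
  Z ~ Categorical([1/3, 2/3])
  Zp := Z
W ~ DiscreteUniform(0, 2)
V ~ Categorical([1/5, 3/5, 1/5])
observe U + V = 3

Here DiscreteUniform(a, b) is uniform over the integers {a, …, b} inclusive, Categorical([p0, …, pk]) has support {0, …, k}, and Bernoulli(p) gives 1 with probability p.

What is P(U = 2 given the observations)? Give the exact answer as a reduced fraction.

P(U = 2 | obs) = 3/4

Enumerate traces; 108 have nonzero weight after conditioning:
  (X=0, U=1, Y=0, Z=0, W=0, V=2) weight 1/810
  (X=0, U=1, Y=0, Z=0, W=1, V=2) weight 1/810
  (X=0, U=1, Y=0, Z=0, W=2, V=2) weight 1/810
  (X=0, U=1, Y=0, Z=1, W=0, V=2) weight 1/405
  (X=0, U=1, Y=0, Z=1, W=1, V=2) weight 1/405
  (X=0, U=1, Y=0, Z=1, W=2, V=2) weight 1/405
  (X=0, U=1, Y=1, Z=0, W=0, V=2) weight 1/810
  (X=0, U=1, Y=1, Z=0, W=1, V=2) weight 1/810
  (X=0, U=2, Y=0, Z=0, W=0, V=1) weight 1/300
  … 99 more
Group by U:
  weight(U=1) = 1/10
  weight(U=2) = 3/10
Total weight = 1/10 + 3/10 = 2/5
P(U=1 | obs) = 1/10 / 2/5 = 1/4
P(U=2 | obs) = 3/10 / 2/5 = 3/4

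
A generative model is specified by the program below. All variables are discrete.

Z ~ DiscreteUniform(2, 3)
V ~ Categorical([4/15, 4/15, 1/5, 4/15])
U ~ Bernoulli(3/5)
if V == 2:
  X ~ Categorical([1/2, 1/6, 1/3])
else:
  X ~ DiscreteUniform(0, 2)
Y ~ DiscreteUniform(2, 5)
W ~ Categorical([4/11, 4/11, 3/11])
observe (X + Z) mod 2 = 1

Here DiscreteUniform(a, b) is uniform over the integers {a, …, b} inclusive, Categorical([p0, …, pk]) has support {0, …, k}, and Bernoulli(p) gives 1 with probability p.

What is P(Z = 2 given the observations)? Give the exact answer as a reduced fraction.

Enumerate traces; 288 have nonzero weight after conditioning:
  (Z=2, V=0, U=0, X=1, Y=2, W=0) weight 4/2475
  (Z=2, V=0, U=0, X=1, Y=2, W=1) weight 4/2475
  (Z=2, V=0, U=0, X=1, Y=2, W=2) weight 1/825
  (Z=2, V=0, U=0, X=1, Y=3, W=0) weight 4/2475
  (Z=2, V=0, U=0, X=1, Y=3, W=1) weight 4/2475
  (Z=2, V=0, U=0, X=1, Y=3, W=2) weight 1/825
  (Z=2, V=0, U=0, X=1, Y=4, W=0) weight 4/2475
  (Z=2, V=0, U=0, X=1, Y=4, W=1) weight 4/2475
  (Z=3, V=0, U=0, X=0, Y=2, W=0) weight 4/2475
  … 279 more
Group by Z:
  weight(Z=2) = 3/20
  weight(Z=3) = 7/20
Total weight = 3/20 + 7/20 = 1/2
P(Z=2 | obs) = 3/20 / 1/2 = 3/10
P(Z=3 | obs) = 7/20 / 1/2 = 7/10

P(Z = 2 | obs) = 3/10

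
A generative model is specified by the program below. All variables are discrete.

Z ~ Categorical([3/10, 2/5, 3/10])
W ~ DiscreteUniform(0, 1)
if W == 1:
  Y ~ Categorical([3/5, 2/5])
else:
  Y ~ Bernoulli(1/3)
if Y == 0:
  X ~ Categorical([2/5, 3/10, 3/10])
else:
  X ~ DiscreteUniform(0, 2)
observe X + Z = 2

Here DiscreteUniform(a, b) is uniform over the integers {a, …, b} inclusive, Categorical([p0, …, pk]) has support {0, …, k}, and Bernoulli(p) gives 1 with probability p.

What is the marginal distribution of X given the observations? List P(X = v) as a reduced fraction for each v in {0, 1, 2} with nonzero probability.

P(X=0) = 1014/2981, P(X=1) = 1124/2981, P(X=2) = 843/2981

Enumerate traces; 12 have nonzero weight after conditioning:
  (Z=0, W=0, Y=0, X=2) weight 3/100
  (Z=0, W=0, Y=1, X=2) weight 1/60
  (Z=0, W=1, Y=0, X=2) weight 27/1000
  (Z=0, W=1, Y=1, X=2) weight 1/50
  (Z=1, W=0, Y=0, X=1) weight 1/25
  (Z=1, W=0, Y=1, X=1) weight 1/45
  (Z=1, W=1, Y=0, X=1) weight 9/250
  (Z=1, W=1, Y=1, X=1) weight 2/75
  (Z=2, W=0, Y=0, X=0) weight 1/25
  … 3 more
Group by X:
  weight(X=0) = 169/1500
  weight(X=1) = 281/2250
  weight(X=2) = 281/3000
Total weight = 169/1500 + 281/2250 + 281/3000 = 2981/9000
P(X=0 | obs) = 169/1500 / 2981/9000 = 1014/2981
P(X=1 | obs) = 281/2250 / 2981/9000 = 1124/2981
P(X=2 | obs) = 281/3000 / 2981/9000 = 843/2981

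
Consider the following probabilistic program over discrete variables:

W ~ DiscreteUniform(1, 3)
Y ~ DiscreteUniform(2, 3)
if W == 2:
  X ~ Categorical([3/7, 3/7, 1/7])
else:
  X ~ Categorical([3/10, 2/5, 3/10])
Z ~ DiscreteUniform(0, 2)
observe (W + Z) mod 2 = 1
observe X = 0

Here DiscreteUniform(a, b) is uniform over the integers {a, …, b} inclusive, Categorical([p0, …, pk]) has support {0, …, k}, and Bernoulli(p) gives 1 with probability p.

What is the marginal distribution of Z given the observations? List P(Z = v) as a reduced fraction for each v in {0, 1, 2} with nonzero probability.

Enumerate traces; 10 have nonzero weight after conditioning:
  (W=1, Y=2, X=0, Z=0) weight 1/60
  (W=1, Y=2, X=0, Z=2) weight 1/60
  (W=1, Y=3, X=0, Z=0) weight 1/60
  (W=1, Y=3, X=0, Z=2) weight 1/60
  (W=2, Y=2, X=0, Z=1) weight 1/42
  (W=2, Y=3, X=0, Z=1) weight 1/42
  (W=3, Y=2, X=0, Z=0) weight 1/60
  (W=3, Y=2, X=0, Z=2) weight 1/60
  … 2 more
Group by Z:
  weight(Z=0) = 1/15
  weight(Z=1) = 1/21
  weight(Z=2) = 1/15
Total weight = 1/15 + 1/21 + 1/15 = 19/105
P(Z=0 | obs) = 1/15 / 19/105 = 7/19
P(Z=1 | obs) = 1/21 / 19/105 = 5/19
P(Z=2 | obs) = 1/15 / 19/105 = 7/19

P(Z=0) = 7/19, P(Z=1) = 5/19, P(Z=2) = 7/19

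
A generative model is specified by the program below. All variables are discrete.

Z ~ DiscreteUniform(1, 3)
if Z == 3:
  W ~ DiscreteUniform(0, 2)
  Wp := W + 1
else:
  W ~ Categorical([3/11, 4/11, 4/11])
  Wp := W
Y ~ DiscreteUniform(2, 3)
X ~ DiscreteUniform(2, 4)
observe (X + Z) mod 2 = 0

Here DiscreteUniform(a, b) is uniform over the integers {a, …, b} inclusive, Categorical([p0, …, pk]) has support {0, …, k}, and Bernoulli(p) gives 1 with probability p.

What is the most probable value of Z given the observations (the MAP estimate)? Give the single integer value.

Enumerate traces; 24 have nonzero weight after conditioning:
  (Z=1, W=0, Y=2, X=3) weight 1/66
  (Z=1, W=0, Y=3, X=3) weight 1/66
  (Z=1, W=1, Y=2, X=3) weight 2/99
  (Z=1, W=1, Y=3, X=3) weight 2/99
  (Z=1, W=2, Y=2, X=3) weight 2/99
  (Z=1, W=2, Y=3, X=3) weight 2/99
  (Z=2, W=0, Y=2, X=2) weight 1/66
  (Z=2, W=0, Y=2, X=4) weight 1/66
  (Z=3, W=0, Y=2, X=3) weight 1/54
  … 15 more
Group by Z:
  weight(Z=1) = 1/9
  weight(Z=2) = 2/9
  weight(Z=3) = 1/9
Total weight = 1/9 + 2/9 + 1/9 = 4/9
P(Z=1 | obs) = 1/9 / 4/9 = 1/4
P(Z=2 | obs) = 2/9 / 4/9 = 1/2
P(Z=3 | obs) = 1/9 / 4/9 = 1/4
argmax = 2

argmax_v P(Z = v | obs) = 2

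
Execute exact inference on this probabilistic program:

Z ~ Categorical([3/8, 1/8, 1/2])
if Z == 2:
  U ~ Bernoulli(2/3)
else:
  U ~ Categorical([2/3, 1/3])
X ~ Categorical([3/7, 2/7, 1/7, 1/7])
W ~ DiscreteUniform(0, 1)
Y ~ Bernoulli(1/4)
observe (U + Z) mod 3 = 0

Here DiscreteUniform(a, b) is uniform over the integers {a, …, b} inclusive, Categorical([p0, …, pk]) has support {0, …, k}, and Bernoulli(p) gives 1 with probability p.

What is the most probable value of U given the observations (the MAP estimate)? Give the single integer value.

argmax_v P(U = v | obs) = 1

Enumerate traces; 32 have nonzero weight after conditioning:
  (Z=0, U=0, X=0, W=0, Y=0) weight 9/224
  (Z=0, U=0, X=0, W=0, Y=1) weight 3/224
  (Z=0, U=0, X=0, W=1, Y=0) weight 9/224
  (Z=0, U=0, X=0, W=1, Y=1) weight 3/224
  (Z=0, U=0, X=1, W=0, Y=0) weight 3/112
  (Z=0, U=0, X=1, W=0, Y=1) weight 1/112
  (Z=0, U=0, X=1, W=1, Y=0) weight 3/112
  (Z=0, U=0, X=1, W=1, Y=1) weight 1/112
  (Z=2, U=1, X=0, W=0, Y=0) weight 3/56
  … 23 more
Group by U:
  weight(U=0) = 1/4
  weight(U=1) = 1/3
Total weight = 1/4 + 1/3 = 7/12
P(U=0 | obs) = 1/4 / 7/12 = 3/7
P(U=1 | obs) = 1/3 / 7/12 = 4/7
argmax = 1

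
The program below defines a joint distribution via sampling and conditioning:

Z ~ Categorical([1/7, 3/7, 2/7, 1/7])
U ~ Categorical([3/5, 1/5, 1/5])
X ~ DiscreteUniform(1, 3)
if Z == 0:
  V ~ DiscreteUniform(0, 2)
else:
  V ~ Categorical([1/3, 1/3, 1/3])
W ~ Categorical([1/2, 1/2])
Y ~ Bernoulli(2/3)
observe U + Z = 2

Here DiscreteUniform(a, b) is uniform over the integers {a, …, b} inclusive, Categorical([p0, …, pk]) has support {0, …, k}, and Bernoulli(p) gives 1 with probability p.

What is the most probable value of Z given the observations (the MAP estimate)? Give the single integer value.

argmax_v P(Z = v | obs) = 2

Enumerate traces; 108 have nonzero weight after conditioning:
  (Z=0, U=2, X=1, V=0, W=0, Y=0) weight 1/1890
  (Z=0, U=2, X=1, V=0, W=0, Y=1) weight 1/945
  (Z=0, U=2, X=1, V=0, W=1, Y=0) weight 1/1890
  (Z=0, U=2, X=1, V=0, W=1, Y=1) weight 1/945
  (Z=0, U=2, X=1, V=1, W=0, Y=0) weight 1/1890
  (Z=0, U=2, X=1, V=1, W=0, Y=1) weight 1/945
  (Z=0, U=2, X=1, V=1, W=1, Y=0) weight 1/1890
  (Z=0, U=2, X=1, V=1, W=1, Y=1) weight 1/945
  (Z=1, U=1, X=1, V=0, W=0, Y=0) weight 1/630
  (Z=2, U=0, X=1, V=0, W=0, Y=0) weight 1/315
  … 98 more
Group by Z:
  weight(Z=0) = 1/35
  weight(Z=1) = 3/35
  weight(Z=2) = 6/35
Total weight = 1/35 + 3/35 + 6/35 = 2/7
P(Z=0 | obs) = 1/35 / 2/7 = 1/10
P(Z=1 | obs) = 3/35 / 2/7 = 3/10
P(Z=2 | obs) = 6/35 / 2/7 = 3/5
argmax = 2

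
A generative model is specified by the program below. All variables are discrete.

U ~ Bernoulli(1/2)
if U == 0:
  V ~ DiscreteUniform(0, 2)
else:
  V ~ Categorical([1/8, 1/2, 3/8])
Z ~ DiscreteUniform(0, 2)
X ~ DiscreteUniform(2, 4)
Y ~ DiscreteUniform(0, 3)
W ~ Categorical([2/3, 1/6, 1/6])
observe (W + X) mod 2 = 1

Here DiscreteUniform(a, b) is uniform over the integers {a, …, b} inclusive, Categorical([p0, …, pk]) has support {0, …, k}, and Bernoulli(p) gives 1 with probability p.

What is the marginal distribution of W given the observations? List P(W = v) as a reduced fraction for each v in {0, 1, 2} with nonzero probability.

P(W=0) = 4/7, P(W=1) = 2/7, P(W=2) = 1/7

Enumerate traces; 288 have nonzero weight after conditioning:
  (U=0, V=0, Z=0, X=2, Y=0, W=1) weight 1/1296
  (U=0, V=0, Z=0, X=2, Y=1, W=1) weight 1/1296
  (U=0, V=0, Z=0, X=2, Y=2, W=1) weight 1/1296
  (U=0, V=0, Z=0, X=2, Y=3, W=1) weight 1/1296
  (U=0, V=0, Z=0, X=3, Y=0, W=0) weight 1/324
  (U=0, V=0, Z=0, X=3, Y=0, W=2) weight 1/1296
  (U=0, V=0, Z=0, X=3, Y=1, W=0) weight 1/324
  (U=0, V=0, Z=0, X=3, Y=1, W=2) weight 1/1296
  … 280 more
Group by W:
  weight(W=0) = 2/9
  weight(W=1) = 1/9
  weight(W=2) = 1/18
Total weight = 2/9 + 1/9 + 1/18 = 7/18
P(W=0 | obs) = 2/9 / 7/18 = 4/7
P(W=1 | obs) = 1/9 / 7/18 = 2/7
P(W=2 | obs) = 1/18 / 7/18 = 1/7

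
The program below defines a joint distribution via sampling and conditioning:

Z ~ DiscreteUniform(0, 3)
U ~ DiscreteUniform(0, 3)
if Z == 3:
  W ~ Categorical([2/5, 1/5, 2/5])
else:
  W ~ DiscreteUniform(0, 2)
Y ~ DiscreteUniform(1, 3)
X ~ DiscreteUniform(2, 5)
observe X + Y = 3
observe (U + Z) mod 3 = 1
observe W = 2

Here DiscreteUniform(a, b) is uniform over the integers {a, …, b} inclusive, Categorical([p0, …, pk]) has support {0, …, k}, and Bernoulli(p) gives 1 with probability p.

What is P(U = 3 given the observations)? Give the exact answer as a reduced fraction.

Enumerate traces; 5 have nonzero weight after conditioning:
  (Z=0, U=1, W=2, Y=1, X=2) weight 1/576
  (Z=1, U=0, W=2, Y=1, X=2) weight 1/576
  (Z=1, U=3, W=2, Y=1, X=2) weight 1/576
  (Z=2, U=2, W=2, Y=1, X=2) weight 1/576
  (Z=3, U=1, W=2, Y=1, X=2) weight 1/480
Group by U:
  weight(U=0) = 1/576
  weight(U=1) = 11/2880
  weight(U=2) = 1/576
  weight(U=3) = 1/576
Total weight = 1/576 + 11/2880 + 1/576 + 1/576 = 13/1440
P(U=0 | obs) = 1/576 / 13/1440 = 5/26
P(U=1 | obs) = 11/2880 / 13/1440 = 11/26
P(U=2 | obs) = 1/576 / 13/1440 = 5/26
P(U=3 | obs) = 1/576 / 13/1440 = 5/26

P(U = 3 | obs) = 5/26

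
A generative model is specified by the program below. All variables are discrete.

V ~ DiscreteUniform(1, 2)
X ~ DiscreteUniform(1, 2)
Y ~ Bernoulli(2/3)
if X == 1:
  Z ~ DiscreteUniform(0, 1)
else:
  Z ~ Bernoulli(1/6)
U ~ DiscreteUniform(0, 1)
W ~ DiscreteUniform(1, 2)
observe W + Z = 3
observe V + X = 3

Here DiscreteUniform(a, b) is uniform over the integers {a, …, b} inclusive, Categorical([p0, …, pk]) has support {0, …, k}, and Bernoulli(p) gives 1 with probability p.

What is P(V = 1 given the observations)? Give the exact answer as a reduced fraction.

P(V = 1 | obs) = 1/4

Enumerate traces; 8 have nonzero weight after conditioning:
  (V=1, X=2, Y=0, Z=1, U=0, W=2) weight 1/288
  (V=1, X=2, Y=0, Z=1, U=1, W=2) weight 1/288
  (V=1, X=2, Y=1, Z=1, U=0, W=2) weight 1/144
  (V=1, X=2, Y=1, Z=1, U=1, W=2) weight 1/144
  (V=2, X=1, Y=0, Z=1, U=0, W=2) weight 1/96
  (V=2, X=1, Y=0, Z=1, U=1, W=2) weight 1/96
  (V=2, X=1, Y=1, Z=1, U=0, W=2) weight 1/48
  (V=2, X=1, Y=1, Z=1, U=1, W=2) weight 1/48
Group by V:
  weight(V=1) = 1/48
  weight(V=2) = 1/16
Total weight = 1/48 + 1/16 = 1/12
P(V=1 | obs) = 1/48 / 1/12 = 1/4
P(V=2 | obs) = 1/16 / 1/12 = 3/4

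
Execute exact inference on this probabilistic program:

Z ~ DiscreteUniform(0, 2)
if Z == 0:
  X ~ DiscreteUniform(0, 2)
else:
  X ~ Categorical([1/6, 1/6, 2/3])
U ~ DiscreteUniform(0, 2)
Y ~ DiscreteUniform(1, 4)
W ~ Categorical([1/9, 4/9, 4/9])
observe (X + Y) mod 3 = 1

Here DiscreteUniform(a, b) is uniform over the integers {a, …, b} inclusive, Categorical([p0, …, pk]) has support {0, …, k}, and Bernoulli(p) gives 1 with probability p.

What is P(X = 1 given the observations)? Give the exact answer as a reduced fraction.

Enumerate traces; 108 have nonzero weight after conditioning:
  (Z=0, X=0, U=0, Y=1, W=0) weight 1/972
  (Z=0, X=0, U=0, Y=1, W=1) weight 1/243
  (Z=0, X=0, U=0, Y=1, W=2) weight 1/243
  (Z=0, X=0, U=0, Y=4, W=0) weight 1/972
  (Z=0, X=0, U=0, Y=4, W=1) weight 1/243
  (Z=0, X=0, U=0, Y=4, W=2) weight 1/243
  (Z=0, X=0, U=1, Y=1, W=0) weight 1/972
  (Z=0, X=0, U=1, Y=1, W=1) weight 1/243
  (Z=0, X=1, U=0, Y=3, W=0) weight 1/972
  (Z=0, X=2, U=0, Y=2, W=0) weight 1/972
  … 98 more
Group by X:
  weight(X=0) = 1/9
  weight(X=1) = 1/18
  weight(X=2) = 5/36
Total weight = 1/9 + 1/18 + 5/36 = 11/36
P(X=0 | obs) = 1/9 / 11/36 = 4/11
P(X=1 | obs) = 1/18 / 11/36 = 2/11
P(X=2 | obs) = 5/36 / 11/36 = 5/11

P(X = 1 | obs) = 2/11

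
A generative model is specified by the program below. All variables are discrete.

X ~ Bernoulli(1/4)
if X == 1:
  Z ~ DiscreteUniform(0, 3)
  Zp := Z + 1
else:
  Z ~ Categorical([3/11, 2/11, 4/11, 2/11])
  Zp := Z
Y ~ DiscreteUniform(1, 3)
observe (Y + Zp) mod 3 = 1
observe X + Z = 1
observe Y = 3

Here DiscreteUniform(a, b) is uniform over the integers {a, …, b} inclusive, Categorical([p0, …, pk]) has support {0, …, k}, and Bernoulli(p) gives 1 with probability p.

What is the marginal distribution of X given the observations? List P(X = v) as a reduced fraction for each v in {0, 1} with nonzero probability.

Enumerate traces; 2 have nonzero weight after conditioning:
  (X=0, Z=1, Y=3) weight 1/22
  (X=1, Z=0, Y=3) weight 1/48
Group by X:
  weight(X=0) = 1/22
  weight(X=1) = 1/48
Total weight = 1/22 + 1/48 = 35/528
P(X=0 | obs) = 1/22 / 35/528 = 24/35
P(X=1 | obs) = 1/48 / 35/528 = 11/35

P(X=0) = 24/35, P(X=1) = 11/35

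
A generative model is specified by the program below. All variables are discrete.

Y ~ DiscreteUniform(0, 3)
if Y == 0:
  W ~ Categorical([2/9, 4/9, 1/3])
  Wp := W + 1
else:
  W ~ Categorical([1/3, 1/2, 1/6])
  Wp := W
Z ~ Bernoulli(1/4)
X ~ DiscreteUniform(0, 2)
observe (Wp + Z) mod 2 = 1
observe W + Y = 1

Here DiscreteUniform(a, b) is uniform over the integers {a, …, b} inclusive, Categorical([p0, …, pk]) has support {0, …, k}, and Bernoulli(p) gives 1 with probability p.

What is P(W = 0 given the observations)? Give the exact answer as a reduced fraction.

P(W = 0 | obs) = 3/7

Enumerate traces; 6 have nonzero weight after conditioning:
  (Y=0, W=1, Z=1, X=0) weight 1/108
  (Y=0, W=1, Z=1, X=1) weight 1/108
  (Y=0, W=1, Z=1, X=2) weight 1/108
  (Y=1, W=0, Z=1, X=0) weight 1/144
  (Y=1, W=0, Z=1, X=1) weight 1/144
  (Y=1, W=0, Z=1, X=2) weight 1/144
Group by W:
  weight(W=0) = 1/48
  weight(W=1) = 1/36
Total weight = 1/48 + 1/36 = 7/144
P(W=0 | obs) = 1/48 / 7/144 = 3/7
P(W=1 | obs) = 1/36 / 7/144 = 4/7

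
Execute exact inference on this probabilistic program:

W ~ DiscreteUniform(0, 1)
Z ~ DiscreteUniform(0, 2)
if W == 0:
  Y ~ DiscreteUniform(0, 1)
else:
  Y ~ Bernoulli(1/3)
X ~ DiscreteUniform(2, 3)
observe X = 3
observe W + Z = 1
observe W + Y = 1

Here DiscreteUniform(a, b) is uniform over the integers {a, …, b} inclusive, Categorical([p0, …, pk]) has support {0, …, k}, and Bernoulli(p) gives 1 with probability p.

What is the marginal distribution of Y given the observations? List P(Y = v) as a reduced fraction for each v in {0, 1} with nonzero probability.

P(Y=0) = 4/7, P(Y=1) = 3/7

Enumerate traces; 2 have nonzero weight after conditioning:
  (W=0, Z=1, Y=1, X=3) weight 1/24
  (W=1, Z=0, Y=0, X=3) weight 1/18
Group by Y:
  weight(Y=0) = 1/18
  weight(Y=1) = 1/24
Total weight = 1/18 + 1/24 = 7/72
P(Y=0 | obs) = 1/18 / 7/72 = 4/7
P(Y=1 | obs) = 1/24 / 7/72 = 3/7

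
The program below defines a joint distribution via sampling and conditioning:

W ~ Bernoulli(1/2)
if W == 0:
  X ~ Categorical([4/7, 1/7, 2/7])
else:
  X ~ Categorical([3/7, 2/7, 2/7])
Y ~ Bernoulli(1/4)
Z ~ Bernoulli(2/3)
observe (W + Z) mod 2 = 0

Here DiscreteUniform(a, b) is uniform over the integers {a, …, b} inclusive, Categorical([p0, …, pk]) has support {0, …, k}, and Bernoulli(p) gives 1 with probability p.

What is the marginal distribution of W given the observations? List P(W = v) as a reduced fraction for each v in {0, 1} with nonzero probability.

Enumerate traces; 12 have nonzero weight after conditioning:
  (W=0, X=0, Y=0, Z=0) weight 1/14
  (W=0, X=0, Y=1, Z=0) weight 1/42
  (W=0, X=1, Y=0, Z=0) weight 1/56
  (W=0, X=1, Y=1, Z=0) weight 1/168
  (W=0, X=2, Y=0, Z=0) weight 1/28
  (W=0, X=2, Y=1, Z=0) weight 1/84
  (W=1, X=0, Y=0, Z=1) weight 3/28
  (W=1, X=0, Y=1, Z=1) weight 1/28
  … 4 more
Group by W:
  weight(W=0) = 1/6
  weight(W=1) = 1/3
Total weight = 1/6 + 1/3 = 1/2
P(W=0 | obs) = 1/6 / 1/2 = 1/3
P(W=1 | obs) = 1/3 / 1/2 = 2/3

P(W=0) = 1/3, P(W=1) = 2/3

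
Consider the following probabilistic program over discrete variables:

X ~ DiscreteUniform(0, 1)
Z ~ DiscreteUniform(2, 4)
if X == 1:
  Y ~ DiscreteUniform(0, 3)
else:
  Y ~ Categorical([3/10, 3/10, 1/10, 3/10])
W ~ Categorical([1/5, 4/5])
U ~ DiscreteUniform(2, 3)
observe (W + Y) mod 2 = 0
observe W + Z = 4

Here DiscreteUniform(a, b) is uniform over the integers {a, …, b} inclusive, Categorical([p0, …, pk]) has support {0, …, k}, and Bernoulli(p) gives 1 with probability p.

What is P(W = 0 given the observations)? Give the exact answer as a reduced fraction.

P(W = 0 | obs) = 9/53

Enumerate traces; 16 have nonzero weight after conditioning:
  (X=0, Z=3, Y=1, W=1, U=2) weight 1/50
  (X=0, Z=3, Y=1, W=1, U=3) weight 1/50
  (X=0, Z=3, Y=3, W=1, U=2) weight 1/50
  (X=0, Z=3, Y=3, W=1, U=3) weight 1/50
  (X=0, Z=4, Y=0, W=0, U=2) weight 1/200
  (X=0, Z=4, Y=0, W=0, U=3) weight 1/200
  (X=0, Z=4, Y=2, W=0, U=2) weight 1/600
  (X=0, Z=4, Y=2, W=0, U=3) weight 1/600
  … 8 more
Group by W:
  weight(W=0) = 3/100
  weight(W=1) = 11/75
Total weight = 3/100 + 11/75 = 53/300
P(W=0 | obs) = 3/100 / 53/300 = 9/53
P(W=1 | obs) = 11/75 / 53/300 = 44/53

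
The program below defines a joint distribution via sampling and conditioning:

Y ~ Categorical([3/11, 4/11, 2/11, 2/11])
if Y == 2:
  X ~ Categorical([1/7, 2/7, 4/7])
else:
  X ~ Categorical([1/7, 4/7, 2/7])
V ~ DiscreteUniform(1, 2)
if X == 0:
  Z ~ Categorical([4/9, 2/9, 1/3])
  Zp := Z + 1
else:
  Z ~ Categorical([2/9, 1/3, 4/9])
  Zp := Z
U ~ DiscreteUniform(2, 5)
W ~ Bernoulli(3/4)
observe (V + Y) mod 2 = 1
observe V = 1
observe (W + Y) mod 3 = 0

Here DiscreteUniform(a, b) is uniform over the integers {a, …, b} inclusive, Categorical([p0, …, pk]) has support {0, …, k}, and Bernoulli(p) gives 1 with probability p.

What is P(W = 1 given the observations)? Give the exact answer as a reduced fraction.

P(W = 1 | obs) = 2/3

Enumerate traces; 72 have nonzero weight after conditioning:
  (Y=0, X=0, V=1, Z=0, U=2, W=0) weight 1/1848
  (Y=0, X=0, V=1, Z=0, U=3, W=0) weight 1/1848
  (Y=0, X=0, V=1, Z=0, U=4, W=0) weight 1/1848
  (Y=0, X=0, V=1, Z=0, U=5, W=0) weight 1/1848
  (Y=0, X=0, V=1, Z=1, U=2, W=0) weight 1/3696
  (Y=0, X=0, V=1, Z=1, U=3, W=0) weight 1/3696
  (Y=0, X=0, V=1, Z=1, U=4, W=0) weight 1/3696
  (Y=0, X=0, V=1, Z=1, U=5, W=0) weight 1/3696
  (Y=2, X=0, V=1, Z=0, U=2, W=1) weight 1/924
  … 63 more
Group by W:
  weight(W=0) = 3/88
  weight(W=1) = 3/44
Total weight = 3/88 + 3/44 = 9/88
P(W=0 | obs) = 3/88 / 9/88 = 1/3
P(W=1 | obs) = 3/44 / 9/88 = 2/3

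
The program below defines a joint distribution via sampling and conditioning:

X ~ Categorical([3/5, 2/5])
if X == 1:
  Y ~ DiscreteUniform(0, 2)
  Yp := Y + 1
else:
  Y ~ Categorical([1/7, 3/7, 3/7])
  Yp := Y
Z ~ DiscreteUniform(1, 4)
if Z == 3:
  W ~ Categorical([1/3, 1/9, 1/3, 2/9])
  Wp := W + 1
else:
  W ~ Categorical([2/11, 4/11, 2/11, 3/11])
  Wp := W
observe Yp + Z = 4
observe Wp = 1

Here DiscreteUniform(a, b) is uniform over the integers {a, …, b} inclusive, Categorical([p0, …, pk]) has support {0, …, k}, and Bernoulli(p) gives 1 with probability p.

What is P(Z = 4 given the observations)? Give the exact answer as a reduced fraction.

P(Z = 4 | obs) = 108/1219

Enumerate traces; 6 have nonzero weight after conditioning:
  (X=0, Y=0, Z=4, W=1) weight 3/385
  (X=0, Y=1, Z=3, W=0) weight 3/140
  (X=0, Y=2, Z=2, W=1) weight 9/385
  (X=1, Y=0, Z=3, W=0) weight 1/90
  (X=1, Y=1, Z=2, W=1) weight 2/165
  (X=1, Y=2, Z=1, W=1) weight 2/165
Group by Z:
  weight(Z=1) = 2/165
  weight(Z=2) = 41/1155
  weight(Z=3) = 41/1260
  weight(Z=4) = 3/385
Total weight = 2/165 + 41/1155 + 41/1260 + 3/385 = 1219/13860
P(Z=1 | obs) = 2/165 / 1219/13860 = 168/1219
P(Z=2 | obs) = 41/1155 / 1219/13860 = 492/1219
P(Z=3 | obs) = 41/1260 / 1219/13860 = 451/1219
P(Z=4 | obs) = 3/385 / 1219/13860 = 108/1219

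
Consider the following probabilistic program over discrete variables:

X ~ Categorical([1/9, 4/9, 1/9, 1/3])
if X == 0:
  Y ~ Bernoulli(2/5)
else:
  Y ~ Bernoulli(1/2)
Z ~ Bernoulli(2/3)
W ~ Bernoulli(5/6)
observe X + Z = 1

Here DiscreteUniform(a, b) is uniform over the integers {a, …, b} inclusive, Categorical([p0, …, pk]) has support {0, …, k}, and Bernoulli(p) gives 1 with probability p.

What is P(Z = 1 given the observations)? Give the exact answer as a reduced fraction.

Enumerate traces; 8 have nonzero weight after conditioning:
  (X=0, Y=0, Z=1, W=0) weight 1/135
  (X=0, Y=0, Z=1, W=1) weight 1/27
  (X=0, Y=1, Z=1, W=0) weight 2/405
  (X=0, Y=1, Z=1, W=1) weight 2/81
  (X=1, Y=0, Z=0, W=0) weight 1/81
  (X=1, Y=0, Z=0, W=1) weight 5/81
  (X=1, Y=1, Z=0, W=0) weight 1/81
  (X=1, Y=1, Z=0, W=1) weight 5/81
Group by Z:
  weight(Z=0) = 4/27
  weight(Z=1) = 2/27
Total weight = 4/27 + 2/27 = 2/9
P(Z=0 | obs) = 4/27 / 2/9 = 2/3
P(Z=1 | obs) = 2/27 / 2/9 = 1/3

P(Z = 1 | obs) = 1/3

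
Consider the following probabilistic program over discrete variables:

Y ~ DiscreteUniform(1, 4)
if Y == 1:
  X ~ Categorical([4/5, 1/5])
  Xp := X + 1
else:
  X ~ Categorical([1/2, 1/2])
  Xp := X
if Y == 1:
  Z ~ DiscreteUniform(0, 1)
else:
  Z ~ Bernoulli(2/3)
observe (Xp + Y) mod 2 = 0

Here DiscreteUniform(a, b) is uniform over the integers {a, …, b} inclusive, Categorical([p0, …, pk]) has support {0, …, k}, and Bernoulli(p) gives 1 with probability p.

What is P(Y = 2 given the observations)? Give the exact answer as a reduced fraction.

P(Y = 2 | obs) = 5/23

Enumerate traces; 8 have nonzero weight after conditioning:
  (Y=1, X=0, Z=0) weight 1/10
  (Y=1, X=0, Z=1) weight 1/10
  (Y=2, X=0, Z=0) weight 1/24
  (Y=2, X=0, Z=1) weight 1/12
  (Y=3, X=1, Z=0) weight 1/24
  (Y=3, X=1, Z=1) weight 1/12
  (Y=4, X=0, Z=0) weight 1/24
  (Y=4, X=0, Z=1) weight 1/12
Group by Y:
  weight(Y=1) = 1/5
  weight(Y=2) = 1/8
  weight(Y=3) = 1/8
  weight(Y=4) = 1/8
Total weight = 1/5 + 1/8 + 1/8 + 1/8 = 23/40
P(Y=1 | obs) = 1/5 / 23/40 = 8/23
P(Y=2 | obs) = 1/8 / 23/40 = 5/23
P(Y=3 | obs) = 1/8 / 23/40 = 5/23
P(Y=4 | obs) = 1/8 / 23/40 = 5/23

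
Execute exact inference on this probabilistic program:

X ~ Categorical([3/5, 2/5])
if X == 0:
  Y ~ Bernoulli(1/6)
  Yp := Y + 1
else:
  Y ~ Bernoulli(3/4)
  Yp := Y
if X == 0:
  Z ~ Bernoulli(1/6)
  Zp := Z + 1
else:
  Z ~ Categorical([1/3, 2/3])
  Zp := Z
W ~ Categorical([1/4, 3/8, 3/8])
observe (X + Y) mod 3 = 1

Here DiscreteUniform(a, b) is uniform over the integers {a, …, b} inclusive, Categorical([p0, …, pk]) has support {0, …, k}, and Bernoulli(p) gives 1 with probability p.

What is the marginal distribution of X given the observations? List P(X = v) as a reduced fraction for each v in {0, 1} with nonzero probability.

Enumerate traces; 12 have nonzero weight after conditioning:
  (X=0, Y=1, Z=0, W=0) weight 1/48
  (X=0, Y=1, Z=0, W=1) weight 1/32
  (X=0, Y=1, Z=0, W=2) weight 1/32
  (X=0, Y=1, Z=1, W=0) weight 1/240
  (X=0, Y=1, Z=1, W=1) weight 1/160
  (X=0, Y=1, Z=1, W=2) weight 1/160
  (X=1, Y=0, Z=0, W=0) weight 1/120
  (X=1, Y=0, Z=0, W=1) weight 1/80
  … 4 more
Group by X:
  weight(X=0) = 1/10
  weight(X=1) = 1/10
Total weight = 1/10 + 1/10 = 1/5
P(X=0 | obs) = 1/10 / 1/5 = 1/2
P(X=1 | obs) = 1/10 / 1/5 = 1/2

P(X=0) = 1/2, P(X=1) = 1/2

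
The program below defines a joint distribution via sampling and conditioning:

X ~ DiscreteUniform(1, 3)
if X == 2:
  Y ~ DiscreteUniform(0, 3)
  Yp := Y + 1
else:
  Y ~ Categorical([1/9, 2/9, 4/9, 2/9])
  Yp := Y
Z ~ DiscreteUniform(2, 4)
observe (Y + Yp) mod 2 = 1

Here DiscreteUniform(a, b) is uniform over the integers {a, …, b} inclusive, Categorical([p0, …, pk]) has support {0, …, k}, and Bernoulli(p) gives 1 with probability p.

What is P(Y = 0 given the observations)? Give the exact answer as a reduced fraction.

Enumerate traces; 12 have nonzero weight after conditioning:
  (X=2, Y=0, Z=2) weight 1/36
  (X=2, Y=0, Z=3) weight 1/36
  (X=2, Y=0, Z=4) weight 1/36
  (X=2, Y=1, Z=2) weight 1/36
  (X=2, Y=1, Z=3) weight 1/36
  (X=2, Y=1, Z=4) weight 1/36
  (X=2, Y=2, Z=2) weight 1/36
  (X=2, Y=2, Z=3) weight 1/36
  (X=2, Y=3, Z=2) weight 1/36
  … 3 more
Group by Y:
  weight(Y=0) = 1/12
  weight(Y=1) = 1/12
  weight(Y=2) = 1/12
  weight(Y=3) = 1/12
Total weight = 1/12 + 1/12 + 1/12 + 1/12 = 1/3
P(Y=0 | obs) = 1/12 / 1/3 = 1/4
P(Y=1 | obs) = 1/12 / 1/3 = 1/4
P(Y=2 | obs) = 1/12 / 1/3 = 1/4
P(Y=3 | obs) = 1/12 / 1/3 = 1/4

P(Y = 0 | obs) = 1/4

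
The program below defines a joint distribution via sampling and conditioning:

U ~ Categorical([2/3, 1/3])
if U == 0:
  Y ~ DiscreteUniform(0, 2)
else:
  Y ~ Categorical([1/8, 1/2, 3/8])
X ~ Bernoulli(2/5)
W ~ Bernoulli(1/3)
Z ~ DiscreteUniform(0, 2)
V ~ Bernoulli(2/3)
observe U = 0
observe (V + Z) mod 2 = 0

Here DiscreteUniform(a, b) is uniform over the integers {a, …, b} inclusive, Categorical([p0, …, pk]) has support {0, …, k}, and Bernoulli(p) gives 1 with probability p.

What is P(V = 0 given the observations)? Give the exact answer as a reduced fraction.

Enumerate traces; 36 have nonzero weight after conditioning:
  (U=0, Y=0, X=0, W=0, Z=0, V=0) weight 4/405
  (U=0, Y=0, X=0, W=0, Z=1, V=1) weight 8/405
  (U=0, Y=0, X=0, W=0, Z=2, V=0) weight 4/405
  (U=0, Y=0, X=0, W=1, Z=0, V=0) weight 2/405
  (U=0, Y=0, X=0, W=1, Z=1, V=1) weight 4/405
  (U=0, Y=0, X=0, W=1, Z=2, V=0) weight 2/405
  (U=0, Y=0, X=1, W=0, Z=0, V=0) weight 8/1215
  (U=0, Y=0, X=1, W=0, Z=1, V=1) weight 16/1215
  … 28 more
Group by V:
  weight(V=0) = 4/27
  weight(V=1) = 4/27
Total weight = 4/27 + 4/27 = 8/27
P(V=0 | obs) = 4/27 / 8/27 = 1/2
P(V=1 | obs) = 4/27 / 8/27 = 1/2

P(V = 0 | obs) = 1/2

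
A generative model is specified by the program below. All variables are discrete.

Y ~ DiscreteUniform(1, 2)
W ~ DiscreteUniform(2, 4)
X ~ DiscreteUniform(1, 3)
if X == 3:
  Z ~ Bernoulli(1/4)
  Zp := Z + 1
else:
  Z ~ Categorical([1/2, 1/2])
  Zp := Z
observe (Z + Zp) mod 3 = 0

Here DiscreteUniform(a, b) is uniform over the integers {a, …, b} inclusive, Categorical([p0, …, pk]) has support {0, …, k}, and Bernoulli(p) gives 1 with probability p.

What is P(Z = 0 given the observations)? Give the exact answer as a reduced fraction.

Enumerate traces; 18 have nonzero weight after conditioning:
  (Y=1, W=2, X=1, Z=0) weight 1/36
  (Y=1, W=2, X=2, Z=0) weight 1/36
  (Y=1, W=2, X=3, Z=1) weight 1/72
  (Y=1, W=3, X=1, Z=0) weight 1/36
  (Y=1, W=3, X=2, Z=0) weight 1/36
  (Y=1, W=3, X=3, Z=1) weight 1/72
  (Y=1, W=4, X=1, Z=0) weight 1/36
  (Y=1, W=4, X=2, Z=0) weight 1/36
  … 10 more
Group by Z:
  weight(Z=0) = 1/3
  weight(Z=1) = 1/12
Total weight = 1/3 + 1/12 = 5/12
P(Z=0 | obs) = 1/3 / 5/12 = 4/5
P(Z=1 | obs) = 1/12 / 5/12 = 1/5

P(Z = 0 | obs) = 4/5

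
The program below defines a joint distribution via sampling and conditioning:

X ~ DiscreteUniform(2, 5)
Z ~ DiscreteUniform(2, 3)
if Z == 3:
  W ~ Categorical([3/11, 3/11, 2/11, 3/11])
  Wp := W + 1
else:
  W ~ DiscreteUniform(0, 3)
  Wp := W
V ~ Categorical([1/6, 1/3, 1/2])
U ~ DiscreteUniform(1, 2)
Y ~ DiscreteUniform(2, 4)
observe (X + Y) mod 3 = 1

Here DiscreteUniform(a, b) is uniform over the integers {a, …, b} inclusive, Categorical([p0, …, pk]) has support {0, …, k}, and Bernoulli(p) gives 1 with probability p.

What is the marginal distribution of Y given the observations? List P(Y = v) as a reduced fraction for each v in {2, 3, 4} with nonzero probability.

P(Y=2) = 1/2, P(Y=3) = 1/4, P(Y=4) = 1/4

Enumerate traces; 192 have nonzero weight after conditioning:
  (X=2, Z=2, W=0, V=0, U=1, Y=2) weight 1/1152
  (X=2, Z=2, W=0, V=0, U=2, Y=2) weight 1/1152
  (X=2, Z=2, W=0, V=1, U=1, Y=2) weight 1/576
  (X=2, Z=2, W=0, V=1, U=2, Y=2) weight 1/576
  (X=2, Z=2, W=0, V=2, U=1, Y=2) weight 1/384
  (X=2, Z=2, W=0, V=2, U=2, Y=2) weight 1/384
  (X=2, Z=2, W=1, V=0, U=1, Y=2) weight 1/1152
  (X=2, Z=2, W=1, V=0, U=2, Y=2) weight 1/1152
  (X=3, Z=2, W=0, V=0, U=1, Y=4) weight 1/1152
  (X=4, Z=2, W=0, V=0, U=1, Y=3) weight 1/1152
  … 182 more
Group by Y:
  weight(Y=2) = 1/6
  weight(Y=3) = 1/12
  weight(Y=4) = 1/12
Total weight = 1/6 + 1/12 + 1/12 = 1/3
P(Y=2 | obs) = 1/6 / 1/3 = 1/2
P(Y=3 | obs) = 1/12 / 1/3 = 1/4
P(Y=4 | obs) = 1/12 / 1/3 = 1/4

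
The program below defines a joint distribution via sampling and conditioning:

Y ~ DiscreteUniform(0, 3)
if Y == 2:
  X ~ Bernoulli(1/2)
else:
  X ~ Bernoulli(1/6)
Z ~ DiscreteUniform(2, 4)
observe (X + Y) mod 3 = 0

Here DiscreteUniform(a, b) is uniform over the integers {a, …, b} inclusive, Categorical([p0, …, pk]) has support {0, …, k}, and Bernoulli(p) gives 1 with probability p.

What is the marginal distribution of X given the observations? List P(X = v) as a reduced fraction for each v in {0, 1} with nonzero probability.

P(X=0) = 10/13, P(X=1) = 3/13

Enumerate traces; 9 have nonzero weight after conditioning:
  (Y=0, X=0, Z=2) weight 5/72
  (Y=0, X=0, Z=3) weight 5/72
  (Y=0, X=0, Z=4) weight 5/72
  (Y=2, X=1, Z=2) weight 1/24
  (Y=2, X=1, Z=3) weight 1/24
  (Y=2, X=1, Z=4) weight 1/24
  (Y=3, X=0, Z=2) weight 5/72
  (Y=3, X=0, Z=3) weight 5/72
  … 1 more
Group by X:
  weight(X=0) = 5/12
  weight(X=1) = 1/8
Total weight = 5/12 + 1/8 = 13/24
P(X=0 | obs) = 5/12 / 13/24 = 10/13
P(X=1 | obs) = 1/8 / 13/24 = 3/13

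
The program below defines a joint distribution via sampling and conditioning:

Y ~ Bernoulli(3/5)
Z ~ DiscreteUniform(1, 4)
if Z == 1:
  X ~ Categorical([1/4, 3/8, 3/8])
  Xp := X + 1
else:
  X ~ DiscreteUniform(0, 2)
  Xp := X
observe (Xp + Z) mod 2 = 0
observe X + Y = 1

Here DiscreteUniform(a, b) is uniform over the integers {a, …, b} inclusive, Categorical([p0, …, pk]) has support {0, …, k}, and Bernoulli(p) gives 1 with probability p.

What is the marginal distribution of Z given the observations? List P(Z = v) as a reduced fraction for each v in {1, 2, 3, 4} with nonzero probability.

P(Z=1) = 9/41, P(Z=2) = 12/41, P(Z=3) = 8/41, P(Z=4) = 12/41

Enumerate traces; 4 have nonzero weight after conditioning:
  (Y=0, Z=3, X=1) weight 1/30
  (Y=1, Z=1, X=0) weight 3/80
  (Y=1, Z=2, X=0) weight 1/20
  (Y=1, Z=4, X=0) weight 1/20
Group by Z:
  weight(Z=1) = 3/80
  weight(Z=2) = 1/20
  weight(Z=3) = 1/30
  weight(Z=4) = 1/20
Total weight = 3/80 + 1/20 + 1/30 + 1/20 = 41/240
P(Z=1 | obs) = 3/80 / 41/240 = 9/41
P(Z=2 | obs) = 1/20 / 41/240 = 12/41
P(Z=3 | obs) = 1/30 / 41/240 = 8/41
P(Z=4 | obs) = 1/20 / 41/240 = 12/41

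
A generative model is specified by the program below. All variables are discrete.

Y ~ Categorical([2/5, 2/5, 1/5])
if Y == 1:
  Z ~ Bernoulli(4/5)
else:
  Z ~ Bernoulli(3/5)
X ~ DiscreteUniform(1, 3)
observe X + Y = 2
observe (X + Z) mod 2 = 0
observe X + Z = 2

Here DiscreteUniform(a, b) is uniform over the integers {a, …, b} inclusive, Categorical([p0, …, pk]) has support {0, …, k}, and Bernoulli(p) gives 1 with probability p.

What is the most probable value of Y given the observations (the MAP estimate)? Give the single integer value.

Enumerate traces; 2 have nonzero weight after conditioning:
  (Y=0, Z=0, X=2) weight 4/75
  (Y=1, Z=1, X=1) weight 8/75
Group by Y:
  weight(Y=0) = 4/75
  weight(Y=1) = 8/75
Total weight = 4/75 + 8/75 = 4/25
P(Y=0 | obs) = 4/75 / 4/25 = 1/3
P(Y=1 | obs) = 8/75 / 4/25 = 2/3
argmax = 1

argmax_v P(Y = v | obs) = 1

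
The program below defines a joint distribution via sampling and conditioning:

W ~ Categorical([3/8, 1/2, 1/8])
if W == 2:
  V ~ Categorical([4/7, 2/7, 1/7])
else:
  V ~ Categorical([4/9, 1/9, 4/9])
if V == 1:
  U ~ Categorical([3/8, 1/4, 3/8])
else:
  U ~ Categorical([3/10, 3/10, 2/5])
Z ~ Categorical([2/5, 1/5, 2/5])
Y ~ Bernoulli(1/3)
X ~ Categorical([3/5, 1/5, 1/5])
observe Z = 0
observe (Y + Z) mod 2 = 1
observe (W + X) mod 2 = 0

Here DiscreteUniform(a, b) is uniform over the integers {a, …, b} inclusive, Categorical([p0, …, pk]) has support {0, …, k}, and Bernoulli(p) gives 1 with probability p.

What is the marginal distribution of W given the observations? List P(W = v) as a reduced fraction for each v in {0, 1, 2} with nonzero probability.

Enumerate traces; 45 have nonzero weight after conditioning:
  (W=0, V=0, U=0, Z=0, Y=1, X=0) weight 1/250
  (W=0, V=0, U=0, Z=0, Y=1, X=2) weight 1/750
  (W=0, V=0, U=1, Z=0, Y=1, X=0) weight 1/250
  (W=0, V=0, U=1, Z=0, Y=1, X=2) weight 1/750
  (W=0, V=0, U=2, Z=0, Y=1, X=0) weight 2/375
  (W=0, V=0, U=2, Z=0, Y=1, X=2) weight 2/1125
  (W=0, V=1, U=0, Z=0, Y=1, X=0) weight 1/800
  (W=0, V=1, U=0, Z=0, Y=1, X=2) weight 1/2400
  (W=1, V=0, U=0, Z=0, Y=1, X=1) weight 2/1125
  (W=2, V=0, U=0, Z=0, Y=1, X=0) weight 3/1750
  … 35 more
Group by W:
  weight(W=0) = 1/25
  weight(W=1) = 1/75
  weight(W=2) = 1/75
Total weight = 1/25 + 1/75 + 1/75 = 1/15
P(W=0 | obs) = 1/25 / 1/15 = 3/5
P(W=1 | obs) = 1/75 / 1/15 = 1/5
P(W=2 | obs) = 1/75 / 1/15 = 1/5

P(W=0) = 3/5, P(W=1) = 1/5, P(W=2) = 1/5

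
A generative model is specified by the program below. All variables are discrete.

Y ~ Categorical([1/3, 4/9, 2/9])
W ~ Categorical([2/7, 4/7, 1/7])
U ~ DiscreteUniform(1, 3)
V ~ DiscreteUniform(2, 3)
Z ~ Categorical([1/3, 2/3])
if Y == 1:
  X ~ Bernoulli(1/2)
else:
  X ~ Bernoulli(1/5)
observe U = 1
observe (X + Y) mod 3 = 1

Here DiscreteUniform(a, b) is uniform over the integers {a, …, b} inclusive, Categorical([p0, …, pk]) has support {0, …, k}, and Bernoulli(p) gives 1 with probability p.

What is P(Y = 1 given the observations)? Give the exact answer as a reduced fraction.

P(Y = 1 | obs) = 10/13

Enumerate traces; 24 have nonzero weight after conditioning:
  (Y=0, W=0, U=1, V=2, Z=0, X=1) weight 1/945
  (Y=0, W=0, U=1, V=2, Z=1, X=1) weight 2/945
  (Y=0, W=0, U=1, V=3, Z=0, X=1) weight 1/945
  (Y=0, W=0, U=1, V=3, Z=1, X=1) weight 2/945
  (Y=0, W=1, U=1, V=2, Z=0, X=1) weight 2/945
  (Y=0, W=1, U=1, V=2, Z=1, X=1) weight 4/945
  (Y=0, W=1, U=1, V=3, Z=0, X=1) weight 2/945
  (Y=0, W=1, U=1, V=3, Z=1, X=1) weight 4/945
  (Y=1, W=0, U=1, V=2, Z=0, X=0) weight 2/567
  … 15 more
Group by Y:
  weight(Y=0) = 1/45
  weight(Y=1) = 2/27
Total weight = 1/45 + 2/27 = 13/135
P(Y=0 | obs) = 1/45 / 13/135 = 3/13
P(Y=1 | obs) = 2/27 / 13/135 = 10/13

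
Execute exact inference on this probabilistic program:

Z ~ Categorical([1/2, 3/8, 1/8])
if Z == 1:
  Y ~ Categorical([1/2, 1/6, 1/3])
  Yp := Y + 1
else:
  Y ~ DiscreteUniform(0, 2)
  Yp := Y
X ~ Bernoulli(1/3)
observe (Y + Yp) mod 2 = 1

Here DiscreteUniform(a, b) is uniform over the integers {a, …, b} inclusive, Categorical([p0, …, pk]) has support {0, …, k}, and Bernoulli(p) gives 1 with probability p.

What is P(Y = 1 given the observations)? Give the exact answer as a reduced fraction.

P(Y = 1 | obs) = 1/6

Enumerate traces; 6 have nonzero weight after conditioning:
  (Z=1, Y=0, X=0) weight 1/8
  (Z=1, Y=0, X=1) weight 1/16
  (Z=1, Y=1, X=0) weight 1/24
  (Z=1, Y=1, X=1) weight 1/48
  (Z=1, Y=2, X=0) weight 1/12
  (Z=1, Y=2, X=1) weight 1/24
Group by Y:
  weight(Y=0) = 3/16
  weight(Y=1) = 1/16
  weight(Y=2) = 1/8
Total weight = 3/16 + 1/16 + 1/8 = 3/8
P(Y=0 | obs) = 3/16 / 3/8 = 1/2
P(Y=1 | obs) = 1/16 / 3/8 = 1/6
P(Y=2 | obs) = 1/8 / 3/8 = 1/3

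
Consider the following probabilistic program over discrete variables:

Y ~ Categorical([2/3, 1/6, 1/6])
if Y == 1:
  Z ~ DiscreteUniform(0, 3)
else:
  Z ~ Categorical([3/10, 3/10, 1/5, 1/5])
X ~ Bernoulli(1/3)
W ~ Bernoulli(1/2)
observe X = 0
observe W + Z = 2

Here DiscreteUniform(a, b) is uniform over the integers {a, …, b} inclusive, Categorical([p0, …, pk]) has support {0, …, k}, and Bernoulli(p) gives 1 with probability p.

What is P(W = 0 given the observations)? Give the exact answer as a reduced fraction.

Enumerate traces; 6 have nonzero weight after conditioning:
  (Y=0, Z=1, X=0, W=1) weight 1/15
  (Y=0, Z=2, X=0, W=0) weight 2/45
  (Y=1, Z=1, X=0, W=1) weight 1/72
  (Y=1, Z=2, X=0, W=0) weight 1/72
  (Y=2, Z=1, X=0, W=1) weight 1/60
  (Y=2, Z=2, X=0, W=0) weight 1/90
Group by W:
  weight(W=0) = 5/72
  weight(W=1) = 7/72
Total weight = 5/72 + 7/72 = 1/6
P(W=0 | obs) = 5/72 / 1/6 = 5/12
P(W=1 | obs) = 7/72 / 1/6 = 7/12

P(W = 0 | obs) = 5/12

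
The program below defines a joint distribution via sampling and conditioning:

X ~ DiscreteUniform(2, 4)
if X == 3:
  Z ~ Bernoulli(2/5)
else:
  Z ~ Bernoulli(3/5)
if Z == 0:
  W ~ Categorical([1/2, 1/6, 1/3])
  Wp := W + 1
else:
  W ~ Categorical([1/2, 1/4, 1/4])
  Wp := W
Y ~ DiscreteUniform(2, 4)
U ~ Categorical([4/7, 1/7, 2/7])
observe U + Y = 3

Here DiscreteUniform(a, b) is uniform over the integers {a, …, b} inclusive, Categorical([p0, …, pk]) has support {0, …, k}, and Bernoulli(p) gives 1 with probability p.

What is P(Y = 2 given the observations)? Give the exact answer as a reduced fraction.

P(Y = 2 | obs) = 1/5

Enumerate traces; 36 have nonzero weight after conditioning:
  (X=2, Z=0, W=0, Y=2, U=1) weight 1/315
  (X=2, Z=0, W=0, Y=3, U=0) weight 4/315
  (X=2, Z=0, W=1, Y=2, U=1) weight 1/945
  (X=2, Z=0, W=1, Y=3, U=0) weight 4/945
  (X=2, Z=0, W=2, Y=2, U=1) weight 2/945
  (X=2, Z=0, W=2, Y=3, U=0) weight 8/945
  (X=2, Z=1, W=0, Y=2, U=1) weight 1/210
  (X=2, Z=1, W=0, Y=3, U=0) weight 2/105
  … 28 more
Group by Y:
  weight(Y=2) = 1/21
  weight(Y=3) = 4/21
Total weight = 1/21 + 4/21 = 5/21
P(Y=2 | obs) = 1/21 / 5/21 = 1/5
P(Y=3 | obs) = 4/21 / 5/21 = 4/5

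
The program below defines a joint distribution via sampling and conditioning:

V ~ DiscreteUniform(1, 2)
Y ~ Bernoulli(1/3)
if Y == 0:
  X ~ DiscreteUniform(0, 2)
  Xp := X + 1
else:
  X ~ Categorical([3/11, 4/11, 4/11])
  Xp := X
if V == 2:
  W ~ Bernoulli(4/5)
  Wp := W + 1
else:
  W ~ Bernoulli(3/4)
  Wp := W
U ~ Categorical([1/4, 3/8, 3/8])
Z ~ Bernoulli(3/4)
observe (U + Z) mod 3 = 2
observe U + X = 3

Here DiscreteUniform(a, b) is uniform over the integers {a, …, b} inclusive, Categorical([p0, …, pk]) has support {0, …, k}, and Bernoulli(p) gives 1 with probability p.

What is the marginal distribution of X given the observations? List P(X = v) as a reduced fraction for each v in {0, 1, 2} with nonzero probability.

Enumerate traces; 16 have nonzero weight after conditioning:
  (V=1, Y=0, X=1, W=0, U=2, Z=0) weight 1/384
  (V=1, Y=0, X=1, W=1, U=2, Z=0) weight 1/128
  (V=1, Y=0, X=2, W=0, U=1, Z=1) weight 1/128
  (V=1, Y=0, X=2, W=1, U=1, Z=1) weight 3/128
  (V=1, Y=1, X=1, W=0, U=2, Z=0) weight 1/704
  (V=1, Y=1, X=1, W=1, U=2, Z=0) weight 3/704
  (V=1, Y=1, X=2, W=0, U=1, Z=1) weight 3/704
  (V=1, Y=1, X=2, W=1, U=1, Z=1) weight 9/704
  … 8 more
Group by X:
  weight(X=1) = 17/528
  weight(X=2) = 17/176
Total weight = 17/528 + 17/176 = 17/132
P(X=1 | obs) = 17/528 / 17/132 = 1/4
P(X=2 | obs) = 17/176 / 17/132 = 3/4

P(X=1) = 1/4, P(X=2) = 3/4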